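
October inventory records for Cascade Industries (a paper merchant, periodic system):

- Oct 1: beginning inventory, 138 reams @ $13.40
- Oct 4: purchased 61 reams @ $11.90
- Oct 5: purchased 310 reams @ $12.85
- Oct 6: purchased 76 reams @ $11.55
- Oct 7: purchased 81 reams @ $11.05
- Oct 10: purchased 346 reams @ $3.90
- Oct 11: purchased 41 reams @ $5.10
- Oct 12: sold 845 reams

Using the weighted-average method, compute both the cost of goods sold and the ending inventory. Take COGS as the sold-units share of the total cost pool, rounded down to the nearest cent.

COGS = $7,936.37; ending inventory = $1,953.58

Oct 12, sell 845: 845/1053 × $9,889.95 → $7,936.37
Ending inventory (cost pool remaining) = $1,953.58
Check: goods available $9,889.95 = COGS $7,936.37 + ending $1,953.58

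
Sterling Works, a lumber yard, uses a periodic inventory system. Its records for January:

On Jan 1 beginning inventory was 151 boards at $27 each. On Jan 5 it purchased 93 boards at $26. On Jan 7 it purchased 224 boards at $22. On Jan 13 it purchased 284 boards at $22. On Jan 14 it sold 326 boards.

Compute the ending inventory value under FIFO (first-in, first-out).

Jan 14, 326 sold [FIFO — oldest first]: 151 @ $27 + 93 @ $26 + 82 @ $22 = $8,299
Ending inventory: 142 @ $22 + 284 @ $22 = $9,372
Check: goods available $17,671 = COGS $8,299 + ending $9,372

Ending inventory = $9,372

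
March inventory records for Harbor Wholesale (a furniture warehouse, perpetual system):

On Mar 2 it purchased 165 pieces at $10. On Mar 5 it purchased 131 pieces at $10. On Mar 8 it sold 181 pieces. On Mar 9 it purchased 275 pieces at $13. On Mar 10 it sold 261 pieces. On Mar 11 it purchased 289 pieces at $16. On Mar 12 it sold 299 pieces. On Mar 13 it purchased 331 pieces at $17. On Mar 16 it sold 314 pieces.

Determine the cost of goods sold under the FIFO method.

Mar 8, 181 sold [FIFO — oldest first]: 165 @ $10 + 16 @ $10 = $1,810
Mar 10, 261 sold [FIFO — oldest first]: 115 @ $10 + 146 @ $13 = $3,048
Mar 12, 299 sold [FIFO — oldest first]: 129 @ $13 + 170 @ $16 = $4,397
Mar 16, 314 sold [FIFO — oldest first]: 119 @ $16 + 195 @ $17 = $5,219
Total COGS = $1,810 + $3,048 + $4,397 + $5,219 = $14,474
Ending inventory: 136 @ $17 = $2,312
Check: goods available $16,786 = COGS $14,474 + ending $2,312

COGS = $14,474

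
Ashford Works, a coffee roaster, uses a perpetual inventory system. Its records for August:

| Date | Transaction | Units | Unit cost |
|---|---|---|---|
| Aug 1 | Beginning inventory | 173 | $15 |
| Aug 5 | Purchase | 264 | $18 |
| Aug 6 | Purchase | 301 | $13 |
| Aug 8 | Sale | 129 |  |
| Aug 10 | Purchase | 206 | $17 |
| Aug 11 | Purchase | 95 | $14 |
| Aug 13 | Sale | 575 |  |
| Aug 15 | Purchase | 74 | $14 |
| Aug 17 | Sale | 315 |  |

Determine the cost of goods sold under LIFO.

COGS = $15,718

Aug 8, 129 sold [LIFO — newest first]: 129 @ $13 = $1,677
Aug 13, 575 sold [LIFO — newest first]: 95 @ $14 + 206 @ $17 + 172 @ $13 + 102 @ $18 = $8,904
Aug 17, 315 sold [LIFO — newest first]: 74 @ $14 + 162 @ $18 + 79 @ $15 = $5,137
Total COGS = $1,677 + $8,904 + $5,137 = $15,718
Ending inventory: 94 @ $15 = $1,410
Check: goods available $17,128 = COGS $15,718 + ending $1,410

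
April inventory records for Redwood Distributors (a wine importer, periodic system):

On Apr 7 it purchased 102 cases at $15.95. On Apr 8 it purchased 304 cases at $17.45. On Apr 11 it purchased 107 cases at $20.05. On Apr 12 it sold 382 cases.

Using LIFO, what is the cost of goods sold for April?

COGS = $6,944.10

Apr 12, 382 sold [LIFO — newest first]: 107 @ $20.05 + 275 @ $17.45 = $6,944.10
Ending inventory: 102 @ $15.95 + 29 @ $17.45 = $2,132.95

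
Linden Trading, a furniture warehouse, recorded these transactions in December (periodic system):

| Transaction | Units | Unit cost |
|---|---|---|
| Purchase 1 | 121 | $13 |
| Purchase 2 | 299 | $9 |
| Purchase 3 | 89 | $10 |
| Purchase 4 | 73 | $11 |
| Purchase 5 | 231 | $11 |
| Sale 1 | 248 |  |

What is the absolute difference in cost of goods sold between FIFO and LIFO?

FIFO COGS: 121 @ $13 + 127 @ $9 = $2,716
LIFO COGS: 231 @ $11 + 17 @ $11 = $2,728
Difference = |$2,716 − $2,728| = $12

$12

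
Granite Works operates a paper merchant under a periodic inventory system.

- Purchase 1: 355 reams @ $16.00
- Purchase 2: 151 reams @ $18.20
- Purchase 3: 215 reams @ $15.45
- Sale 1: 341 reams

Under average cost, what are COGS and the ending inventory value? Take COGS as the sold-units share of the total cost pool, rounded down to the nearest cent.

COGS = $5,557.18; ending inventory = $6,192.77

Sale 1, sell 341: 341/721 × $11,749.95 → $5,557.18
Ending inventory (cost pool remaining) = $6,192.77
Check: goods available $11,749.95 = COGS $5,557.18 + ending $6,192.77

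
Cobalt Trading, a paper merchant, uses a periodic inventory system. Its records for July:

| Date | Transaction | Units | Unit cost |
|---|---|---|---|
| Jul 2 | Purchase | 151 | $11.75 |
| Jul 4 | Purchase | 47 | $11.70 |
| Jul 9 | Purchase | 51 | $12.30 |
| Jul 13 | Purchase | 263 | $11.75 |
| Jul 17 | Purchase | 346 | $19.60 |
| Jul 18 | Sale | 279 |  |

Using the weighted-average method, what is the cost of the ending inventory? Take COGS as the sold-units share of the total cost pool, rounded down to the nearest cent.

Ending inventory = $8,653.49

Jul 18, sell 279: 279/858 × $12,823.30 → $4,169.81
Ending inventory (cost pool remaining) = $8,653.49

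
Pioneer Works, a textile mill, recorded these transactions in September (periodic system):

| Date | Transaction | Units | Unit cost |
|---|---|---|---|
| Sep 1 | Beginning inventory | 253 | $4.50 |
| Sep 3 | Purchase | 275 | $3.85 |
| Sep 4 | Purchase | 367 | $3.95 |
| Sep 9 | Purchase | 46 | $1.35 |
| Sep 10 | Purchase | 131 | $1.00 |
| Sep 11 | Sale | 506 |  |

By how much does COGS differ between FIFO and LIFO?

FIFO COGS: 253 @ $4.50 + 253 @ $3.85 = $2,112.55
LIFO COGS: 131 @ $1.00 + 46 @ $1.35 + 329 @ $3.95 = $1,492.65
Difference = |$2,112.55 − $1,492.65| = $619.90

$619.90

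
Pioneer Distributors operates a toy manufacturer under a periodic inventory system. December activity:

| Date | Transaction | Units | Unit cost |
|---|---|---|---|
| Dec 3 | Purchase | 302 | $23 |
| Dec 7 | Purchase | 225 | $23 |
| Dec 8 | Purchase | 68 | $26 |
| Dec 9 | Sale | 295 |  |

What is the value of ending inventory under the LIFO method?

Dec 9, 295 sold [LIFO — newest first]: 68 @ $26 + 225 @ $23 + 2 @ $23 = $6,989
Ending inventory: 300 @ $23 = $6,900

Ending inventory = $6,900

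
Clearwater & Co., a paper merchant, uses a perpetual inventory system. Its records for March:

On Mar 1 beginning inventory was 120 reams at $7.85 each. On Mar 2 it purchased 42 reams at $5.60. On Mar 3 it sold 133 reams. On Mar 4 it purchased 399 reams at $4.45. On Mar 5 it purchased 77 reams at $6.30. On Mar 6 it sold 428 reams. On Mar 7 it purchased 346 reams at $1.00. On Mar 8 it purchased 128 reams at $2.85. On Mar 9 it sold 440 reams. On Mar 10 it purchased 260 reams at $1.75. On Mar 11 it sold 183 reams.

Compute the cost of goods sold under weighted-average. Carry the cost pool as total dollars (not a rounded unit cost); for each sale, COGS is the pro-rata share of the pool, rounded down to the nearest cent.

COGS = $4,262.05

After Mar 1: 120 on hand, pool $942.00 (≈ $7.8500 each)
After Mar 2: 162 on hand, pool $1,177.20 (≈ $7.2667 each)
Mar 3, sell 133: 133/162 × $1,177.20 → $966.46
After Mar 4: 428 on hand, pool $1,986.29 (≈ $4.6409 each)
After Mar 5: 505 on hand, pool $2,471.39 (≈ $4.8938 each)
Mar 6, sell 428: 428/505 × $2,471.39 → $2,094.56
After Mar 7: 423 on hand, pool $722.83 (≈ $1.7088 each)
After Mar 8: 551 on hand, pool $1,087.63 (≈ $1.9739 each)
Mar 9, sell 440: 440/551 × $1,087.63 → $868.52
After Mar 10: 371 on hand, pool $674.11 (≈ $1.8170 each)
Mar 11, sell 183: 183/371 × $674.11 → $332.51
Total COGS = $966.46 + $2,094.56 + $868.52 + $332.51 = $4,262.05
Ending inventory (cost pool remaining) = $341.60
Check: goods available $4,603.65 = COGS $4,262.05 + ending $341.60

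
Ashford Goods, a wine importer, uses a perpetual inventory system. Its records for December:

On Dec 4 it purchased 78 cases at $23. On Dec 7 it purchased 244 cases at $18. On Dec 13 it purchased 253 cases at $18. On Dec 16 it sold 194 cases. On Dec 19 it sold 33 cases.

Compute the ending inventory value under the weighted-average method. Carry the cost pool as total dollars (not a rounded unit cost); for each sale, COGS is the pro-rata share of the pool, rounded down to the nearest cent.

After Dec 4: 78 on hand, pool $1,794.00 (≈ $23.0000 each)
After Dec 7: 322 on hand, pool $6,186.00 (≈ $19.2112 each)
After Dec 13: 575 on hand, pool $10,740.00 (≈ $18.6783 each)
Dec 16, sell 194: 194/575 × $10,740.00 → $3,623.58
Dec 19, sell 33: 33/381 × $7,116.42 → $616.38
Total COGS = $3,623.58 + $616.38 = $4,239.96
Ending inventory (cost pool remaining) = $6,500.04
Check: goods available $10,740.00 = COGS $4,239.96 + ending $6,500.04

Ending inventory = $6,500.04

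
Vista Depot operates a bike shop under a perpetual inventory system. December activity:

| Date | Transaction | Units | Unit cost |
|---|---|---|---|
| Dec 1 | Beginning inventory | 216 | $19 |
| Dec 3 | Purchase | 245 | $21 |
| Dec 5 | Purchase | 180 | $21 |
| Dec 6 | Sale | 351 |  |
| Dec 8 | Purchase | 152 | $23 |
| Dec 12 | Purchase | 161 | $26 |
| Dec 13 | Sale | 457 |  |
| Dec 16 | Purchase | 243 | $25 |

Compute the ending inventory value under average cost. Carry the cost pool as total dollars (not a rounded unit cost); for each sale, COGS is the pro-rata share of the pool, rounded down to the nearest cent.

After Dec 1: 216 on hand, pool $4,104.00 (≈ $19.0000 each)
After Dec 3: 461 on hand, pool $9,249.00 (≈ $20.0629 each)
After Dec 5: 641 on hand, pool $13,029.00 (≈ $20.3261 each)
Dec 6, sell 351: 351/641 × $13,029.00 → $7,134.44
After Dec 8: 442 on hand, pool $9,390.56 (≈ $21.2456 each)
After Dec 12: 603 on hand, pool $13,576.56 (≈ $22.5150 each)
Dec 13, sell 457: 457/603 × $13,576.56 → $10,289.36
After Dec 16: 389 on hand, pool $9,362.20 (≈ $24.0674 each)
Total COGS = $7,134.44 + $10,289.36 = $17,423.80
Ending inventory (cost pool remaining) = $9,362.20

Ending inventory = $9,362.20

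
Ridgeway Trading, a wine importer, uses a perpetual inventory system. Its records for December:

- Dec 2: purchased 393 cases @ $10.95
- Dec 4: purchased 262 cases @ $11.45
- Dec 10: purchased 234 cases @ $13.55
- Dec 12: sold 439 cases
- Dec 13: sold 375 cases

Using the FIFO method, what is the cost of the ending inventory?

Ending inventory = $1,016.25

Dec 12, 439 sold [FIFO — oldest first]: 393 @ $10.95 + 46 @ $11.45 = $4,830.05
Dec 13, 375 sold [FIFO — oldest first]: 216 @ $11.45 + 159 @ $13.55 = $4,627.65
Total COGS = $4,830.05 + $4,627.65 = $9,457.70
Ending inventory: 75 @ $13.55 = $1,016.25
Check: goods available $10,473.95 = COGS $9,457.70 + ending $1,016.25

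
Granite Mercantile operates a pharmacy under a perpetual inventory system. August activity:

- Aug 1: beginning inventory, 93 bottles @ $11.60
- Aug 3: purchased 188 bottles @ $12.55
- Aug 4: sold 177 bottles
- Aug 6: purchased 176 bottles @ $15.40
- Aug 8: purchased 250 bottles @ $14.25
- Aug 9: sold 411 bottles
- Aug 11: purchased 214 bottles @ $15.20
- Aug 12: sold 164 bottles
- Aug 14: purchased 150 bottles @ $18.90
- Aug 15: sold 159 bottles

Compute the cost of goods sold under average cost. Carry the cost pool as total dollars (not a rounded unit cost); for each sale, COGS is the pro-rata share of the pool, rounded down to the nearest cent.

After Aug 1: 93 on hand, pool $1,078.80 (≈ $11.6000 each)
After Aug 3: 281 on hand, pool $3,438.20 (≈ $12.2356 each)
Aug 4, sell 177: 177/281 × $3,438.20 → $2,165.69
After Aug 6: 280 on hand, pool $3,982.91 (≈ $14.2247 each)
After Aug 8: 530 on hand, pool $7,545.41 (≈ $14.2366 each)
Aug 9, sell 411: 411/530 × $7,545.41 → $5,851.25
After Aug 11: 333 on hand, pool $4,946.96 (≈ $14.8557 each)
Aug 12, sell 164: 164/333 × $4,946.96 → $2,436.34
After Aug 14: 319 on hand, pool $5,345.62 (≈ $16.7574 each)
Aug 15, sell 159: 159/319 × $5,345.62 → $2,664.43
Total COGS = $2,165.69 + $5,851.25 + $2,436.34 + $2,664.43 = $13,117.71
Ending inventory (cost pool remaining) = $2,681.19

COGS = $13,117.71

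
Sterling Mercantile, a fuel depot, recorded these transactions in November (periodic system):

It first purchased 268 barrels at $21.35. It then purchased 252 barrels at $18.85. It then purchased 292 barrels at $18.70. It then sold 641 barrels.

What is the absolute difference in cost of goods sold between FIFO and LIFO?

$453.15

FIFO COGS: 268 @ $21.35 + 252 @ $18.85 + 121 @ $18.70 = $12,734.70
LIFO COGS: 292 @ $18.70 + 252 @ $18.85 + 97 @ $21.35 = $12,281.55
Difference = |$12,734.70 − $12,281.55| = $453.15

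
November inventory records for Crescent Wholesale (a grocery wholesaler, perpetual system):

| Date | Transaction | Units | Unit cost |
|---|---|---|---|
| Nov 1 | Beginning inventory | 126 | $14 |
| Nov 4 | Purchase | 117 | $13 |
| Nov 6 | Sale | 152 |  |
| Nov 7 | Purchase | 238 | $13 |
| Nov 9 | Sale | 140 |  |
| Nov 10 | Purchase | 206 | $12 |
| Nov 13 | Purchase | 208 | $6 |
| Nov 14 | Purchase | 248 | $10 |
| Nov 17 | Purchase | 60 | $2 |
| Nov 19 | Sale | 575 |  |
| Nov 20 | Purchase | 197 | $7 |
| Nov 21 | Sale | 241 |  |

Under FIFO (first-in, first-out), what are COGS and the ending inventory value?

Nov 6, 152 sold [FIFO — oldest first]: 126 @ $14 + 26 @ $13 = $2,102
Nov 9, 140 sold [FIFO — oldest first]: 91 @ $13 + 49 @ $13 = $1,820
Nov 19, 575 sold [FIFO — oldest first]: 189 @ $13 + 206 @ $12 + 180 @ $6 = $6,009
Nov 21, 241 sold [FIFO — oldest first]: 28 @ $6 + 213 @ $10 = $2,298
Total COGS = $2,102 + $1,820 + $6,009 + $2,298 = $12,229
Ending inventory: 35 @ $10 + 60 @ $2 + 197 @ $7 = $1,849

COGS = $12,229; ending inventory = $1,849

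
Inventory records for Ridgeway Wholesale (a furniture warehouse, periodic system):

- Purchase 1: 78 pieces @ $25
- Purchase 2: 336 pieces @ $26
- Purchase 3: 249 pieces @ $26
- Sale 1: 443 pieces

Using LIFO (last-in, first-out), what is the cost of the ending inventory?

Ending inventory = $5,642

Sale 1 (443) [LIFO — newest first]: 249 @ $26 + 194 @ $26 = $11,518
Ending inventory: 78 @ $25 + 142 @ $26 = $5,642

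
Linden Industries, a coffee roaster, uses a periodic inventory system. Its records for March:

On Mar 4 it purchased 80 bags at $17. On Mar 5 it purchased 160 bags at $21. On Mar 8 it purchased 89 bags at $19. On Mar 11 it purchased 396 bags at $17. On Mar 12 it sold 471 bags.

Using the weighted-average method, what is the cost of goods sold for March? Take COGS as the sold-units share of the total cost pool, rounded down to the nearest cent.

COGS = $8,538.41

Mar 12, sell 471: 471/725 × $13,143.00 → $8,538.41
Ending inventory (cost pool remaining) = $4,604.59
Check: goods available $13,143.00 = COGS $8,538.41 + ending $4,604.59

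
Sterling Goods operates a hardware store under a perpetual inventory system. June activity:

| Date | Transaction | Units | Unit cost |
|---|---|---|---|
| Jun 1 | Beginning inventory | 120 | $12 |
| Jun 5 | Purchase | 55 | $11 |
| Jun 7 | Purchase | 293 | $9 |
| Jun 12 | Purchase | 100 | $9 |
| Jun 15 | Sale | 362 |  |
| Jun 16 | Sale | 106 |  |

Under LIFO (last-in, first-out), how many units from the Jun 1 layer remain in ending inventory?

100

Jun 15, 362 sold [LIFO — newest first]: 100 @ $9 + 262 @ $9 = $3,258
Jun 16, 106 sold [LIFO — newest first]: 31 @ $9 + 55 @ $11 + 20 @ $12 = $1,124
Total COGS = $3,258 + $1,124 = $4,382
Ending inventory: 100 @ $12 = $1,200
Check: goods available $5,582 = COGS $4,382 + ending $1,200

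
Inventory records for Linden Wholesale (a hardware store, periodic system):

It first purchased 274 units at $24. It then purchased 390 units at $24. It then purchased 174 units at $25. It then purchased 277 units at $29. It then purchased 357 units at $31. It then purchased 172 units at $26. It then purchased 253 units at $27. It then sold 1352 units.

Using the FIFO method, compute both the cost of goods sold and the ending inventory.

COGS = $35,666; ending inventory = $15,023

Sale 1 (1352) [FIFO — oldest first]: 274 @ $24 + 390 @ $24 + 174 @ $25 + 277 @ $29 + 237 @ $31 = $35,666
Ending inventory: 120 @ $31 + 172 @ $26 + 253 @ $27 = $15,023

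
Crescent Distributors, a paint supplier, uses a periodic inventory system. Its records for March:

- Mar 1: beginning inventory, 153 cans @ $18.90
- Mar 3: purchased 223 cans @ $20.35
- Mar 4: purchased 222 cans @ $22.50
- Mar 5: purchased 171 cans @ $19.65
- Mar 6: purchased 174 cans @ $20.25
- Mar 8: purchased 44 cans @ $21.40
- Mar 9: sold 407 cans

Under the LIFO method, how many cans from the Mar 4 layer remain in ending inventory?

204

Mar 9, 407 sold [LIFO — newest first]: 44 @ $21.40 + 174 @ $20.25 + 171 @ $19.65 + 18 @ $22.50 = $8,230.25
Ending inventory: 153 @ $18.90 + 223 @ $20.35 + 204 @ $22.50 = $12,019.75
Check: goods available $20,250.00 = COGS $8,230.25 + ending $12,019.75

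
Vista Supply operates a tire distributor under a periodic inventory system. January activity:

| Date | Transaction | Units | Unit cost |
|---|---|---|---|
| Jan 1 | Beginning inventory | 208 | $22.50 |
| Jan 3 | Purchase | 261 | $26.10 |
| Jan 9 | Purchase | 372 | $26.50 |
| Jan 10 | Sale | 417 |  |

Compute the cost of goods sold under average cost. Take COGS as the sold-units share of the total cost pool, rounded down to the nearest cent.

COGS = $10,586.19

Jan 10, sell 417: 417/841 × $21,350.10 → $10,586.19
Ending inventory (cost pool remaining) = $10,763.91
Check: goods available $21,350.10 = COGS $10,586.19 + ending $10,763.91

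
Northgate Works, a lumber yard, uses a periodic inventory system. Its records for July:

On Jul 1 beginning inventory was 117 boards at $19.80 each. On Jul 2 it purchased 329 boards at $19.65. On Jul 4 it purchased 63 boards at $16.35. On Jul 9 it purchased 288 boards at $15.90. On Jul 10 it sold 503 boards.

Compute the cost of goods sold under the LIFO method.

Jul 10, 503 sold [LIFO — newest first]: 288 @ $15.90 + 63 @ $16.35 + 152 @ $19.65 = $8,596.05
Ending inventory: 117 @ $19.80 + 177 @ $19.65 = $5,794.65

COGS = $8,596.05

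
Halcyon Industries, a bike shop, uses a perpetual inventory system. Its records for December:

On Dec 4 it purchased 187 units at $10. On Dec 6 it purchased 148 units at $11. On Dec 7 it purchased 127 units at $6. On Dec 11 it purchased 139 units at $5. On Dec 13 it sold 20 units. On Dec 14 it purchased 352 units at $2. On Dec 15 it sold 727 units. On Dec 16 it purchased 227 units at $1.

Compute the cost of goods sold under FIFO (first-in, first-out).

Dec 13, 20 sold [FIFO — oldest first]: 20 @ $10 = $200
Dec 15, 727 sold [FIFO — oldest first]: 167 @ $10 + 148 @ $11 + 127 @ $6 + 139 @ $5 + 146 @ $2 = $5,047
Total COGS = $200 + $5,047 = $5,247
Ending inventory: 206 @ $2 + 227 @ $1 = $639
Check: goods available $5,886 = COGS $5,247 + ending $639

COGS = $5,247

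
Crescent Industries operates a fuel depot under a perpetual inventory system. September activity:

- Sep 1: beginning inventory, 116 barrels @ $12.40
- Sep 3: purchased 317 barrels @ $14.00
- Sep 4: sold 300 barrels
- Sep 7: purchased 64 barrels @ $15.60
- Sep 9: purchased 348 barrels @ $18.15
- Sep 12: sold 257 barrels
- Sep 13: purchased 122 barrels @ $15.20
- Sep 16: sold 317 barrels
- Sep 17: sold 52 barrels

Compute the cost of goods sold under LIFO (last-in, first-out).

COGS = $14,537.00

Sep 4, 300 sold [LIFO — newest first]: 300 @ $14.00 = $4,200.00
Sep 12, 257 sold [LIFO — newest first]: 257 @ $18.15 = $4,664.55
Sep 16, 317 sold [LIFO — newest first]: 122 @ $15.20 + 91 @ $18.15 + 64 @ $15.60 + 17 @ $14.00 + 23 @ $12.40 = $5,027.65
Sep 17, 52 sold [LIFO — newest first]: 52 @ $12.40 = $644.80
Total COGS = $4,200.00 + $4,664.55 + $5,027.65 + $644.80 = $14,537.00
Ending inventory: 41 @ $12.40 = $508.40
Check: goods available $15,045.40 = COGS $14,537.00 + ending $508.40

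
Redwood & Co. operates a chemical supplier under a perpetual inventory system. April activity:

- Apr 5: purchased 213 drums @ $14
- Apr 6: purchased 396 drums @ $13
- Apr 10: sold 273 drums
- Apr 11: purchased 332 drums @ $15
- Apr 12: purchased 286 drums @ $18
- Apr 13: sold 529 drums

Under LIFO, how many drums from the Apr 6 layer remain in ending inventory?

123

Apr 10, 273 sold [LIFO — newest first]: 273 @ $13 = $3,549
Apr 13, 529 sold [LIFO — newest first]: 286 @ $18 + 243 @ $15 = $8,793
Total COGS = $3,549 + $8,793 = $12,342
Ending inventory: 213 @ $14 + 123 @ $13 + 89 @ $15 = $5,916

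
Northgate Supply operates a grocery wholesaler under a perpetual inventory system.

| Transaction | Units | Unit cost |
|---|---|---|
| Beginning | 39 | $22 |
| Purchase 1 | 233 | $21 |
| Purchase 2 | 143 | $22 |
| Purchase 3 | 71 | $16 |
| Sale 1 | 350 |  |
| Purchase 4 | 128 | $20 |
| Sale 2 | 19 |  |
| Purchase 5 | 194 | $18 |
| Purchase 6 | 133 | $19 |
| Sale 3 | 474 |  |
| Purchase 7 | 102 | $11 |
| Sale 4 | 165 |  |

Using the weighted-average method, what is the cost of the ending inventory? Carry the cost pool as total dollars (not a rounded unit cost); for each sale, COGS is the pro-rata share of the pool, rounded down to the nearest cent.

Ending inventory = $526.17

After Beginning: 39 on hand, pool $858.00 (≈ $22.0000 each)
After Purchase 1: 272 on hand, pool $5,751.00 (≈ $21.1434 each)
After Purchase 2: 415 on hand, pool $8,897.00 (≈ $21.4386 each)
After Purchase 3: 486 on hand, pool $10,033.00 (≈ $20.6440 each)
Sale 1, sell 350: 350/486 × $10,033.00 → $7,225.41
After Purchase 4: 264 on hand, pool $5,367.59 (≈ $20.3318 each)
Sale 2, sell 19: 19/264 × $5,367.59 → $386.30
After Purchase 5: 439 on hand, pool $8,473.29 (≈ $19.3013 each)
After Purchase 6: 572 on hand, pool $11,000.29 (≈ $19.2313 each)
Sale 3, sell 474: 474/572 × $11,000.29 → $9,115.62
After Purchase 7: 200 on hand, pool $3,006.67 (≈ $15.0334 each)
Sale 4, sell 165: 165/200 × $3,006.67 → $2,480.50
Total COGS = $7,225.41 + $386.30 + $9,115.62 + $2,480.50 = $19,207.83
Ending inventory (cost pool remaining) = $526.17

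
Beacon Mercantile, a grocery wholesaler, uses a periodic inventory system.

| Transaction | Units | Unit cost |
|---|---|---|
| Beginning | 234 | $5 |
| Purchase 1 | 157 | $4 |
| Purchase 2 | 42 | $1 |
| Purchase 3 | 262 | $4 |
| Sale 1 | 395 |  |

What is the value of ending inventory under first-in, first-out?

Sale 1 (395) [FIFO — oldest first]: 234 @ $5 + 157 @ $4 + 4 @ $1 = $1,802
Ending inventory: 38 @ $1 + 262 @ $4 = $1,086
Check: goods available $2,888 = COGS $1,802 + ending $1,086

Ending inventory = $1,086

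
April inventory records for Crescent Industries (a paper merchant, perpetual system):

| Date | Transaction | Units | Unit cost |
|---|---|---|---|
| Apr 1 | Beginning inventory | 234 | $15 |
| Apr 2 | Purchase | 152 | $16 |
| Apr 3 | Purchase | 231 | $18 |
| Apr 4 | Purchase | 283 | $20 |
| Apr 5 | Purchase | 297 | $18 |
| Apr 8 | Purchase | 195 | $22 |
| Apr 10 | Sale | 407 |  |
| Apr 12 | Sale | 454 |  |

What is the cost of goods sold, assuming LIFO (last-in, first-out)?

Apr 10, 407 sold [LIFO — newest first]: 195 @ $22 + 212 @ $18 = $8,106
Apr 12, 454 sold [LIFO — newest first]: 85 @ $18 + 283 @ $20 + 86 @ $18 = $8,738
Total COGS = $8,106 + $8,738 = $16,844
Ending inventory: 234 @ $15 + 152 @ $16 + 145 @ $18 = $8,552
Check: goods available $25,396 = COGS $16,844 + ending $8,552

COGS = $16,844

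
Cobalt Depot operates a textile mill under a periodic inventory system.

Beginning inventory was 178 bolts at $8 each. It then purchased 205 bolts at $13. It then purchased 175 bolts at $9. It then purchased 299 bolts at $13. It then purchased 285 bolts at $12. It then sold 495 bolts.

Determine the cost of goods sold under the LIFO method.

COGS = $6,150

Sale 1 (495) [LIFO — newest first]: 285 @ $12 + 210 @ $13 = $6,150
Ending inventory: 178 @ $8 + 205 @ $13 + 175 @ $9 + 89 @ $13 = $6,821
Check: goods available $12,971 = COGS $6,150 + ending $6,821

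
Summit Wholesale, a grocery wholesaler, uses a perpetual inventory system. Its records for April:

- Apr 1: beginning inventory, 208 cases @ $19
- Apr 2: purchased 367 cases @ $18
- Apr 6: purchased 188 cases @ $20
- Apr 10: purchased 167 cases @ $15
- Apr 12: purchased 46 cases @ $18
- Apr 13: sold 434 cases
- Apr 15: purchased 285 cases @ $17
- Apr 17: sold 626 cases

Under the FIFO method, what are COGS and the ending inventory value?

COGS = $19,079; ending inventory = $3,417

Apr 13, 434 sold [FIFO — oldest first]: 208 @ $19 + 226 @ $18 = $8,020
Apr 17, 626 sold [FIFO — oldest first]: 141 @ $18 + 188 @ $20 + 167 @ $15 + 46 @ $18 + 84 @ $17 = $11,059
Total COGS = $8,020 + $11,059 = $19,079
Ending inventory: 201 @ $17 = $3,417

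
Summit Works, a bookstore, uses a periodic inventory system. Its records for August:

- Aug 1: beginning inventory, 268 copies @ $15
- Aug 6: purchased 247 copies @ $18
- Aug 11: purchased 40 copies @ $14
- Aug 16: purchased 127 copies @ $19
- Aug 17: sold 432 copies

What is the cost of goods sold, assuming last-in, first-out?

Aug 17, 432 sold [LIFO — newest first]: 127 @ $19 + 40 @ $14 + 247 @ $18 + 18 @ $15 = $7,689
Ending inventory: 250 @ $15 = $3,750

COGS = $7,689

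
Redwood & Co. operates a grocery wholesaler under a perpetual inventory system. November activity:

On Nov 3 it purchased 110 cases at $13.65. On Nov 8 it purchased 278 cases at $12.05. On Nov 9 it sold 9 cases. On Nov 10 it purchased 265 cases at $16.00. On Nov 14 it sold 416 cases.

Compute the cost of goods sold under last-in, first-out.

Nov 9, 9 sold [LIFO — newest first]: 9 @ $12.05 = $108.45
Nov 14, 416 sold [LIFO — newest first]: 265 @ $16.00 + 151 @ $12.05 = $6,059.55
Total COGS = $108.45 + $6,059.55 = $6,168.00
Ending inventory: 110 @ $13.65 + 118 @ $12.05 = $2,923.40
Check: goods available $9,091.40 = COGS $6,168.00 + ending $2,923.40

COGS = $6,168.00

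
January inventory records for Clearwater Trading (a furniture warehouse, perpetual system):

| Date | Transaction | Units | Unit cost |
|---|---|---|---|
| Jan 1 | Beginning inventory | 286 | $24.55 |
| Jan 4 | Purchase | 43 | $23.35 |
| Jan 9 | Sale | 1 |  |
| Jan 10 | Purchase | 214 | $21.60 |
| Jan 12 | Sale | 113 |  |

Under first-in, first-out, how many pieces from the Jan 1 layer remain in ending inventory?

172

Jan 9, 1 sold [FIFO — oldest first]: 1 @ $24.55 = $24.55
Jan 12, 113 sold [FIFO — oldest first]: 113 @ $24.55 = $2,774.15
Total COGS = $24.55 + $2,774.15 = $2,798.70
Ending inventory: 172 @ $24.55 + 43 @ $23.35 + 214 @ $21.60 = $9,849.05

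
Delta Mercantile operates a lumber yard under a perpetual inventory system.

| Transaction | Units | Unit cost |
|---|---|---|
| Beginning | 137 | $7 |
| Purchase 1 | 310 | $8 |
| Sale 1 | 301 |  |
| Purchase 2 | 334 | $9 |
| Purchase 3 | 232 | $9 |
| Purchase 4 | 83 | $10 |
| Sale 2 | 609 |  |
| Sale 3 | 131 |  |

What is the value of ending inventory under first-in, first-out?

Ending inventory = $550

Sale 1 (301) [FIFO — oldest first]: 137 @ $7 + 164 @ $8 = $2,271
Sale 2 (609) [FIFO — oldest first]: 146 @ $8 + 334 @ $9 + 129 @ $9 = $5,335
Sale 3 (131) [FIFO — oldest first]: 103 @ $9 + 28 @ $10 = $1,207
Total COGS = $2,271 + $5,335 + $1,207 = $8,813
Ending inventory: 55 @ $10 = $550
Check: goods available $9,363 = COGS $8,813 + ending $550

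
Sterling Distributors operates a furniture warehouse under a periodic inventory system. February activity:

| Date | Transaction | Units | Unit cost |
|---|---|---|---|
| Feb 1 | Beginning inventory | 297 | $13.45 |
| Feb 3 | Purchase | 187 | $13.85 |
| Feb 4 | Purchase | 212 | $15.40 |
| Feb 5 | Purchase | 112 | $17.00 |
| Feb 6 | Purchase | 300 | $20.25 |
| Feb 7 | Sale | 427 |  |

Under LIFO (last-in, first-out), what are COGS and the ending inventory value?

COGS = $8,210.00; ending inventory = $9,618.40

Feb 7, 427 sold [LIFO — newest first]: 300 @ $20.25 + 112 @ $17.00 + 15 @ $15.40 = $8,210.00
Ending inventory: 297 @ $13.45 + 187 @ $13.85 + 197 @ $15.40 = $9,618.40
Check: goods available $17,828.40 = COGS $8,210.00 + ending $9,618.40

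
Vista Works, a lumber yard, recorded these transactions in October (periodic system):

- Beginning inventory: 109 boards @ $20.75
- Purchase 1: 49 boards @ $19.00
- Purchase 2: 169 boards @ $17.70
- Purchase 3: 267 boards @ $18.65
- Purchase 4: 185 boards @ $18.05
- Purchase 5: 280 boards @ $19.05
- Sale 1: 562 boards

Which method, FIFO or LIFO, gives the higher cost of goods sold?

FIFO

FIFO COGS: 109 @ $20.75 + 49 @ $19.00 + 169 @ $17.70 + 235 @ $18.65 = $10,566.80
LIFO COGS: 280 @ $19.05 + 185 @ $18.05 + 97 @ $18.65 = $10,482.30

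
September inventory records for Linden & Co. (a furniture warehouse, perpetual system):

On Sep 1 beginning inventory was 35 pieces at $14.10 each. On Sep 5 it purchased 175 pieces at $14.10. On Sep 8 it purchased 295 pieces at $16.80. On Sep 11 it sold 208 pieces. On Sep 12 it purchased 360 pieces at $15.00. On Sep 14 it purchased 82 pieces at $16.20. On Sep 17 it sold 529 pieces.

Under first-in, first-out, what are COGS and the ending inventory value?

Sep 11, 208 sold [FIFO — oldest first]: 35 @ $14.10 + 173 @ $14.10 = $2,932.80
Sep 17, 529 sold [FIFO — oldest first]: 2 @ $14.10 + 295 @ $16.80 + 232 @ $15.00 = $8,464.20
Total COGS = $2,932.80 + $8,464.20 = $11,397.00
Ending inventory: 128 @ $15.00 + 82 @ $16.20 = $3,248.40

COGS = $11,397.00; ending inventory = $3,248.40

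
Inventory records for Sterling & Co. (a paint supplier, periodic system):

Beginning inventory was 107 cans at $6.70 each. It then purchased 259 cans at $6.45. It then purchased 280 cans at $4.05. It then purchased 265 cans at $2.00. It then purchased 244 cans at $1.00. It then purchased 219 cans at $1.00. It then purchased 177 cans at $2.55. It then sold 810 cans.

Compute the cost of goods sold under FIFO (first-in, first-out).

COGS = $3,849.45

Sale 1 (810) [FIFO — oldest first]: 107 @ $6.70 + 259 @ $6.45 + 280 @ $4.05 + 164 @ $2.00 = $3,849.45
Ending inventory: 101 @ $2.00 + 244 @ $1.00 + 219 @ $1.00 + 177 @ $2.55 = $1,116.35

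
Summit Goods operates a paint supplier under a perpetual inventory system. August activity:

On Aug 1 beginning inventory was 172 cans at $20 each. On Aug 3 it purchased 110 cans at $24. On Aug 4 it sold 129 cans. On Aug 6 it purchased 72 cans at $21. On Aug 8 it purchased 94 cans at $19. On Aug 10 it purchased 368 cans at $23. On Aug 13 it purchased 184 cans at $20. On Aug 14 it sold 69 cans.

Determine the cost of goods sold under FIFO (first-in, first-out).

COGS = $4,064

Aug 4, 129 sold [FIFO — oldest first]: 129 @ $20 = $2,580
Aug 14, 69 sold [FIFO — oldest first]: 43 @ $20 + 26 @ $24 = $1,484
Total COGS = $2,580 + $1,484 = $4,064
Ending inventory: 84 @ $24 + 72 @ $21 + 94 @ $19 + 368 @ $23 + 184 @ $20 = $17,458
Check: goods available $21,522 = COGS $4,064 + ending $17,458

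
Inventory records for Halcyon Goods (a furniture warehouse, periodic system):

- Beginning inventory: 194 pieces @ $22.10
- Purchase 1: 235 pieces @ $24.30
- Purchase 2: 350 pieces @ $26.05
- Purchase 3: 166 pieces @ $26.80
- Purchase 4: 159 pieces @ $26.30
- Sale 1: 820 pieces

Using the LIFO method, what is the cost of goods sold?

Sale 1 (820) [LIFO — newest first]: 159 @ $26.30 + 166 @ $26.80 + 350 @ $26.05 + 145 @ $24.30 = $21,271.50
Ending inventory: 194 @ $22.10 + 90 @ $24.30 = $6,474.40

COGS = $21,271.50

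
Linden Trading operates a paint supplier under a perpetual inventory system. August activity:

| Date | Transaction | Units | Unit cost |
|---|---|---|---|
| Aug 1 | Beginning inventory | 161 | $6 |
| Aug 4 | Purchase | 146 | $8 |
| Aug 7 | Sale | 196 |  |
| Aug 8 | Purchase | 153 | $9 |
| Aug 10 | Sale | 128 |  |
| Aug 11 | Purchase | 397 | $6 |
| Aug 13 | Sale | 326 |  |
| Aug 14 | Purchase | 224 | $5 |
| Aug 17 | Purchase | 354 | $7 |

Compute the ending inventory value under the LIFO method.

Aug 7, 196 sold [LIFO — newest first]: 146 @ $8 + 50 @ $6 = $1,468
Aug 10, 128 sold [LIFO — newest first]: 128 @ $9 = $1,152
Aug 13, 326 sold [LIFO — newest first]: 326 @ $6 = $1,956
Total COGS = $1,468 + $1,152 + $1,956 = $4,576
Ending inventory: 111 @ $6 + 25 @ $9 + 71 @ $6 + 224 @ $5 + 354 @ $7 = $4,915

Ending inventory = $4,915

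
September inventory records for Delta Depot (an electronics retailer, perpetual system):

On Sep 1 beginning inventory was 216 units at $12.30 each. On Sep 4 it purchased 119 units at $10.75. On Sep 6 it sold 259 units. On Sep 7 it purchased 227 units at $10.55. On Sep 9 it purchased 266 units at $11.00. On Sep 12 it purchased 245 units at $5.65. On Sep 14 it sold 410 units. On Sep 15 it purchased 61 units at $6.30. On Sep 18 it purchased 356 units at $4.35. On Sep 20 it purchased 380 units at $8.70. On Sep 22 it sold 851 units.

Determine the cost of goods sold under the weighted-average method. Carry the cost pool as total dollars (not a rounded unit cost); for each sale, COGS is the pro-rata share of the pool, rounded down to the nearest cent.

After Sep 1: 216 on hand, pool $2,656.80 (≈ $12.3000 each)
After Sep 4: 335 on hand, pool $3,936.05 (≈ $11.7494 each)
Sep 6, sell 259: 259/335 × $3,936.05 → $3,043.09
After Sep 7: 303 on hand, pool $3,287.81 (≈ $10.8509 each)
After Sep 9: 569 on hand, pool $6,213.81 (≈ $10.9206 each)
After Sep 12: 814 on hand, pool $7,598.06 (≈ $9.3342 each)
Sep 14, sell 410: 410/814 × $7,598.06 → $3,827.03
After Sep 15: 465 on hand, pool $4,155.33 (≈ $8.9362 each)
After Sep 18: 821 on hand, pool $5,703.93 (≈ $6.9475 each)
After Sep 20: 1201 on hand, pool $9,009.93 (≈ $7.5020 each)
Sep 22, sell 851: 851/1201 × $9,009.93 → $6,384.22
Total COGS = $3,043.09 + $3,827.03 + $6,384.22 = $13,254.34
Ending inventory (cost pool remaining) = $2,625.71

COGS = $13,254.34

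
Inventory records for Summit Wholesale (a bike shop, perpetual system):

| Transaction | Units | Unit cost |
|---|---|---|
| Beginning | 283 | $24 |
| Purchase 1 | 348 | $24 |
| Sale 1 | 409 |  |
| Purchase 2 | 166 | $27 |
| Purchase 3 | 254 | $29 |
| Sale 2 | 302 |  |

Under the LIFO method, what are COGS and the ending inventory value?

COGS = $18,478; ending inventory = $8,514

Sale 1 (409) [LIFO — newest first]: 348 @ $24 + 61 @ $24 = $9,816
Sale 2 (302) [LIFO — newest first]: 254 @ $29 + 48 @ $27 = $8,662
Total COGS = $9,816 + $8,662 = $18,478
Ending inventory: 222 @ $24 + 118 @ $27 = $8,514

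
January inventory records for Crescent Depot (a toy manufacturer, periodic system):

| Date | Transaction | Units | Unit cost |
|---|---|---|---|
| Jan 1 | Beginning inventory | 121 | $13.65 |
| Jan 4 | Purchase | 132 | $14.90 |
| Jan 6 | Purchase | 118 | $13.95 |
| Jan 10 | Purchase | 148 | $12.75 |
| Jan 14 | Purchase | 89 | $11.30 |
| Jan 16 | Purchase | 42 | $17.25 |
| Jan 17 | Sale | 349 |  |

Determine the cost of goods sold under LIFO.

COGS = $4,593.70

Jan 17, 349 sold [LIFO — newest first]: 42 @ $17.25 + 89 @ $11.30 + 148 @ $12.75 + 70 @ $13.95 = $4,593.70
Ending inventory: 121 @ $13.65 + 132 @ $14.90 + 48 @ $13.95 = $4,288.05
Check: goods available $8,881.75 = COGS $4,593.70 + ending $4,288.05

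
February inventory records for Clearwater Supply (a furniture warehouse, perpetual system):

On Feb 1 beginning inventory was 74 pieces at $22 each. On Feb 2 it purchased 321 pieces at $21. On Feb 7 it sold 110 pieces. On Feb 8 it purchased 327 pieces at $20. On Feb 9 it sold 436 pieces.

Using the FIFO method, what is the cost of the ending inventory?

Feb 7, 110 sold [FIFO — oldest first]: 74 @ $22 + 36 @ $21 = $2,384
Feb 9, 436 sold [FIFO — oldest first]: 285 @ $21 + 151 @ $20 = $9,005
Total COGS = $2,384 + $9,005 = $11,389
Ending inventory: 176 @ $20 = $3,520

Ending inventory = $3,520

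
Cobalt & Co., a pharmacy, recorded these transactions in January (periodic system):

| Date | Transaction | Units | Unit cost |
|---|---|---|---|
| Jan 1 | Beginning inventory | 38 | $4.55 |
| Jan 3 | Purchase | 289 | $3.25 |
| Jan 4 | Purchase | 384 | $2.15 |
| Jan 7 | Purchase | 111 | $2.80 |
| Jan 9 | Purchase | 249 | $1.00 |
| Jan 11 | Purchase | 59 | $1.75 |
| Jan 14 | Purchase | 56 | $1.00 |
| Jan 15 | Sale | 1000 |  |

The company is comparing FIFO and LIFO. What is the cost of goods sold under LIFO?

COGS = $2,002.90

FIFO COGS: 38 @ $4.55 + 289 @ $3.25 + 384 @ $2.15 + 111 @ $2.80 + 178 @ $1.00 = $2,426.55
LIFO COGS: 56 @ $1.00 + 59 @ $1.75 + 249 @ $1.00 + 111 @ $2.80 + 384 @ $2.15 + 141 @ $3.25 = $2,002.90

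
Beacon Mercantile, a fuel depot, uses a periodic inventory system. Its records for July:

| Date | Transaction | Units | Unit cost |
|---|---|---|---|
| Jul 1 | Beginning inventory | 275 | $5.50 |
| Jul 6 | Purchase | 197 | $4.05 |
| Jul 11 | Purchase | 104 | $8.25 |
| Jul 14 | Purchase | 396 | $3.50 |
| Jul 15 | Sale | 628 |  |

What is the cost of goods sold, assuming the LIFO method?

Jul 15, 628 sold [LIFO — newest first]: 396 @ $3.50 + 104 @ $8.25 + 128 @ $4.05 = $2,762.40
Ending inventory: 275 @ $5.50 + 69 @ $4.05 = $1,791.95

COGS = $2,762.40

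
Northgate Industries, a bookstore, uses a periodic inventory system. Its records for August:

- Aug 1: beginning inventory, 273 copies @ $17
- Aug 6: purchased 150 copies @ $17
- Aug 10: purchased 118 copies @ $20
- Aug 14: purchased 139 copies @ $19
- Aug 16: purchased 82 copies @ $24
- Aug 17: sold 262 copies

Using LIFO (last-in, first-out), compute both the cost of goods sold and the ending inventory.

COGS = $5,429; ending inventory = $8,731

Aug 17, 262 sold [LIFO — newest first]: 82 @ $24 + 139 @ $19 + 41 @ $20 = $5,429
Ending inventory: 273 @ $17 + 150 @ $17 + 77 @ $20 = $8,731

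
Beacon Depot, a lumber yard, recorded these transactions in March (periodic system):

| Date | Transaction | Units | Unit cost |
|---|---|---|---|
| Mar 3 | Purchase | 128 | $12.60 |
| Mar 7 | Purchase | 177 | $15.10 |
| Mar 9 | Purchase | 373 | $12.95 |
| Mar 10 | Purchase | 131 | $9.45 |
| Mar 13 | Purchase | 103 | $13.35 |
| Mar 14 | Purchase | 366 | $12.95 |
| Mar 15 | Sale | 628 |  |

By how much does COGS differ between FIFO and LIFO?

$753.05

FIFO COGS: 128 @ $12.60 + 177 @ $15.10 + 323 @ $12.95 = $8,468.35
LIFO COGS: 366 @ $12.95 + 103 @ $13.35 + 131 @ $9.45 + 28 @ $12.95 = $7,715.30
Difference = |$8,468.35 − $7,715.30| = $753.05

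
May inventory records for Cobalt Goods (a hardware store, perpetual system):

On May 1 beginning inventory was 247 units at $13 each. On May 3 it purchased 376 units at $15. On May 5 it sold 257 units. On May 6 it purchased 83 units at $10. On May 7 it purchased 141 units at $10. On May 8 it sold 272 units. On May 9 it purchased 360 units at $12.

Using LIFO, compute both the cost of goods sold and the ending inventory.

COGS = $6,815; ending inventory = $8,596

May 5, 257 sold [LIFO — newest first]: 257 @ $15 = $3,855
May 8, 272 sold [LIFO — newest first]: 141 @ $10 + 83 @ $10 + 48 @ $15 = $2,960
Total COGS = $3,855 + $2,960 = $6,815
Ending inventory: 247 @ $13 + 71 @ $15 + 360 @ $12 = $8,596
Check: goods available $15,411 = COGS $6,815 + ending $8,596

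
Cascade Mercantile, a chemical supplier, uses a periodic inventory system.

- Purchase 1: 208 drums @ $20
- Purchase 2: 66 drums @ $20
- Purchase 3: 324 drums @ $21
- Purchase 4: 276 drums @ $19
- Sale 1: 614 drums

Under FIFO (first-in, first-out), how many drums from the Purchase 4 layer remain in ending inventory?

260

Sale 1 (614) [FIFO — oldest first]: 208 @ $20 + 66 @ $20 + 324 @ $21 + 16 @ $19 = $12,588
Ending inventory: 260 @ $19 = $4,940
Check: goods available $17,528 = COGS $12,588 + ending $4,940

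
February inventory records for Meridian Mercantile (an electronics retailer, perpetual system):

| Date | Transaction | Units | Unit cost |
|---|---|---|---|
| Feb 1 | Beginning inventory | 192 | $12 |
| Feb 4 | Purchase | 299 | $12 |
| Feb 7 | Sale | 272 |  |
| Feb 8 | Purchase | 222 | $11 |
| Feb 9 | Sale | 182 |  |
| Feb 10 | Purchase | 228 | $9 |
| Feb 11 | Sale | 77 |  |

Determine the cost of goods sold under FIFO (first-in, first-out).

Feb 7, 272 sold [FIFO — oldest first]: 192 @ $12 + 80 @ $12 = $3,264
Feb 9, 182 sold [FIFO — oldest first]: 182 @ $12 = $2,184
Feb 11, 77 sold [FIFO — oldest first]: 37 @ $12 + 40 @ $11 = $884
Total COGS = $3,264 + $2,184 + $884 = $6,332
Ending inventory: 182 @ $11 + 228 @ $9 = $4,054

COGS = $6,332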